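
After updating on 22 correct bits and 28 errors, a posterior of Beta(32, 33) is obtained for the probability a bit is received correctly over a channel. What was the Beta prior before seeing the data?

Beta(10, 5)

Beta is conjugate to the binomial likelihood: posterior = Beta(a+s, b+f).
Subtract the data counts: 32−22=10, 33−28=5.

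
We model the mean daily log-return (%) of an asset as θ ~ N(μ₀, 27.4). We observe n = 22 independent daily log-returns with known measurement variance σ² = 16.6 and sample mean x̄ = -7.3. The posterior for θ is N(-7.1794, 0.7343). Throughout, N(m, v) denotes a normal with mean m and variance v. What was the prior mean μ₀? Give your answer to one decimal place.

With known observation variance, the Normal–Normal posterior has precision τ_n = τ₀ + n/σ² and mean μ_n = (τ₀μ₀ + (n/σ²)x̄)/τ_n.
Here τ₀ = 1/27.4 = 0.036496 and τ_data = 22/16.6 = 1.325301, so τ_n = 1.361797.
Rearranging for μ₀: μ₀ = (μ_n·τ_n − τ_data·x̄)/τ₀ = (-7.1794·1.361797 − 1.325301·-7.3) / 0.036496 = -0.102188/0.036496 ≈ -2.8.

μ₀ = -2.8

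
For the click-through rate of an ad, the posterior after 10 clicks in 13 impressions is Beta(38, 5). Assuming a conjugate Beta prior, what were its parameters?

Beta(28, 2)

Under Beta–binomial conjugacy the posterior parameters are (α+s, β+f).
Subtract the data counts: 38−10=28, 5−3=2.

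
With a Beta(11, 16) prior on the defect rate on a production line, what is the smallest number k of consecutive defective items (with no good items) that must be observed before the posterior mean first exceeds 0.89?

k = 119

After k defective items and 0 good items the posterior is Beta(11+k, 16), with mean (11+k)/(11+16+k).
Set (11+k)/(27+k) > 0.89 and solve: k > (0.89·27 − 11)/(1 − 0.89) = 118.455.
The smallest integer exceeding 118.455 is 119, and checking k=119: (130)/(146) = 0.8904 > 0.89.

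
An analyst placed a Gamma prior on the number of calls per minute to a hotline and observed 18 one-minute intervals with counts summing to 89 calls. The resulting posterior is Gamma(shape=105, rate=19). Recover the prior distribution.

Gamma–Poisson conjugacy: posterior shape = α + Σxᵢ, posterior rate = β + n.
So α = 105 − 89 = 16 and β = 19 − 18 = 1.

Gamma(shape=16, rate=1)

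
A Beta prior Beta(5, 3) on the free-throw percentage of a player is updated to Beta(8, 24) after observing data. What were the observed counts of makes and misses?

A Beta(a, b) prior with s successes and f failures in binomial data gives a Beta(a+s, b+f) posterior.
So s = 8 − 5 = 3 and f = 24 − 3 = 21.

3 makes and 21 misses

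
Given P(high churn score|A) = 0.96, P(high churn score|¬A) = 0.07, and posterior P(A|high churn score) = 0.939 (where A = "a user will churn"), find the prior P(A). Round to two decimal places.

P(A) = 0.53

Bayes' rule in odds form gives O(A|E) = O(A)·[P(E|A)/P(E|¬A)], hence O(A) = O(A|E)/LR.
Posterior odds = 0.939/(1−0.939) = 15.3934. LR = 0.96/0.07 = 13.7143.
Prior odds = 15.3934/13.7143 = 1.1224, so P(A) = 1.1224/(1+1.1224) ≈ 0.53.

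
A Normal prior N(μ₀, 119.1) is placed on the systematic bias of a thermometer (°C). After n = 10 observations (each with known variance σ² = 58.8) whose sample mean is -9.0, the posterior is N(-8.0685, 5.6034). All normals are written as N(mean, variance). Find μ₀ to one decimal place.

With known observation variance, the Normal–Normal posterior has precision τ_n = τ₀ + n/σ² and mean μ_n = (τ₀μ₀ + (n/σ²)x̄)/τ_n.
Here τ₀ = 1/119.1 = 0.008396 and τ_data = 10/58.8 = 0.170068, so τ_n = 0.178464.
Rearranging for μ₀: μ₀ = (μ_n·τ_n − τ_data·x̄)/τ₀ = (-8.0685·0.178464 − 0.170068·-9.0) / 0.008396 = 0.090675/0.008396 ≈ 10.8.

μ₀ = 10.8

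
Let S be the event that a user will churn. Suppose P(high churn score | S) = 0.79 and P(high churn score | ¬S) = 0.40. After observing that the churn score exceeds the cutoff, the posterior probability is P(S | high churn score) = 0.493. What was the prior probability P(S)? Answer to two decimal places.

In odds form, posterior odds = prior odds × likelihood ratio, so prior odds = posterior odds ÷ LR.
Posterior odds = 0.493/(1−0.493) = 0.9724. LR = 0.79/0.40 = 1.9750.
Prior odds = 0.9724/1.9750 = 0.4924, so P(S) = 0.4924/(1+0.4924) ≈ 0.33.

P(S) = 0.33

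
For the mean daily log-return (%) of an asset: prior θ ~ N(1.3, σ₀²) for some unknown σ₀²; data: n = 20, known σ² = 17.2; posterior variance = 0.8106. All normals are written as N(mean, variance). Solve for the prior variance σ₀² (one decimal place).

σ₀² = 14.1

Posterior precision equals prior precision plus data precision: 1/σ_n² = 1/σ₀² + n/σ².
So 1/σ₀² = 1/0.8106 − 20/17.2 = 1.233654 − 1.162791 = 0.070863.
Hence σ₀² = 1/0.070863 ≈ 14.1.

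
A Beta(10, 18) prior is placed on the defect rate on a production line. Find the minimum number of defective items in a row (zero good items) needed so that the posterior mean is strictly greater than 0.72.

After k defective items and 0 good items the posterior is Beta(10+k, 18), with mean (10+k)/(10+18+k).
Set (10+k)/(28+k) > 0.72 and solve: k > (0.72·28 − 10)/(1 − 0.72) = 36.286.
The smallest integer exceeding 36.286 is 37, and checking k=37: (47)/(65) = 0.7231 > 0.72.

k = 37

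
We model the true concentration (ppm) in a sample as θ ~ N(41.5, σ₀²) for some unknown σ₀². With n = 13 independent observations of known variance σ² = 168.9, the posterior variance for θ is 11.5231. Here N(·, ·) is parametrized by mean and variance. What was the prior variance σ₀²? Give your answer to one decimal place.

For the Normal–Normal model with known σ², precisions add: τ_n = τ₀ + n/σ².
So 1/σ₀² = 1/11.5231 − 13/168.9 = 0.086782 − 0.076969 = 0.009813.
Hence σ₀² = 1/0.009813 ≈ 101.9.

σ₀² = 101.9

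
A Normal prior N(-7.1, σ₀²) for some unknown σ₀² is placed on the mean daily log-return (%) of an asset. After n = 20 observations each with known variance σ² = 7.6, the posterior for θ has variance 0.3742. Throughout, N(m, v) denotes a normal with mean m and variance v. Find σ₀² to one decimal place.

For the Normal–Normal model with known σ², precisions add: τ_n = τ₀ + n/σ².
So 1/σ₀² = 1/0.3742 − 20/7.6 = 2.672368 − 2.631579 = 0.040789.
Hence σ₀² = 1/0.040789 ≈ 24.5.

σ₀² = 24.5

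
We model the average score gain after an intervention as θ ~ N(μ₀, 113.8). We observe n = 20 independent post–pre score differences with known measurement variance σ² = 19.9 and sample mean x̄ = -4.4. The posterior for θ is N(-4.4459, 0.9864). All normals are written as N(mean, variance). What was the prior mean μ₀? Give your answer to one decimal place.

With known observation variance, the Normal–Normal posterior has precision τ_n = τ₀ + n/σ² and mean μ_n = (τ₀μ₀ + (n/σ²)x̄)/τ_n.
Here τ₀ = 1/113.8 = 0.008787 and τ_data = 20/19.9 = 1.005025, so τ_n = 1.013812.
Rearranging for μ₀: μ₀ = (μ_n·τ_n − τ_data·x̄)/τ₀ = (-4.4459·1.013812 − 1.005025·-4.4) / 0.008787 = -0.085197/0.008787 ≈ -9.7.

μ₀ = -9.7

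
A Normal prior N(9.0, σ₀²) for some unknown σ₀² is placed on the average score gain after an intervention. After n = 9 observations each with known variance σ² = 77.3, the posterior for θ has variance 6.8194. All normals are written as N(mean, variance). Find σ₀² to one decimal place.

For the Normal–Normal model with known σ², precisions add: τ_n = τ₀ + n/σ².
So 1/σ₀² = 1/6.8194 − 9/77.3 = 0.146640 − 0.116429 = 0.030211.
Hence σ₀² = 1/0.030211 ≈ 33.1.

σ₀² = 33.1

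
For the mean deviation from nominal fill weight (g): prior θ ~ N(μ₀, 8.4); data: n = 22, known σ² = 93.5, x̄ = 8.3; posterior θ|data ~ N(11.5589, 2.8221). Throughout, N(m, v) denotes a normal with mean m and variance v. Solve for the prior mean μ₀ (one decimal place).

μ₀ = 18.0

The posterior mean is a precision-weighted average: μ_n = (τ₀μ₀ + τ_data·x̄)/(τ₀+τ_data), with τ₀=1/σ₀² and τ_data=n/σ².
Here τ₀ = 1/8.4 = 0.119048 and τ_data = 22/93.5 = 0.235294, so τ_n = 0.354342.
Rearranging for μ₀: μ₀ = (μ_n·τ_n − τ_data·x̄)/τ₀ = (11.5589·0.354342 − 0.235294·8.3) / 0.119048 = 2.142864/0.119048 ≈ 18.0.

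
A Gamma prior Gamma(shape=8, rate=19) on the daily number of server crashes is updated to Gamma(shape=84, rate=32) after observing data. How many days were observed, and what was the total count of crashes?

Gamma–Poisson conjugacy: posterior shape = α + Σxᵢ, posterior rate = β + n.
Matching: Σxᵢ = 84 − 8 = 76 and n = 32 − 19 = 13.

n = 13 days with total 76 crashes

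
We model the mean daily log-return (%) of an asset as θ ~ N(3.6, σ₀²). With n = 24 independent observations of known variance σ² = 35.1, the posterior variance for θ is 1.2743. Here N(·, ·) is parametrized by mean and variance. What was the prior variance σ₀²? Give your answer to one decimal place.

For the Normal–Normal model with known σ², precisions add: τ_n = τ₀ + n/σ².
So 1/σ₀² = 1/1.2743 − 24/35.1 = 0.784745 − 0.683761 = 0.100984.
Hence σ₀² = 1/0.100984 ≈ 9.9.

σ₀² = 9.9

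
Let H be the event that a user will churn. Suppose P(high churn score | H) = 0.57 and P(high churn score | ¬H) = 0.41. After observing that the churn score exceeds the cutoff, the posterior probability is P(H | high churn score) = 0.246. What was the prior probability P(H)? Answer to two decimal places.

Bayes' rule in odds form gives O(H|E) = O(H)·[P(E|H)/P(E|¬H)], hence O(H) = O(H|E)/LR.
Posterior odds = 0.246/(1−0.246) = 0.3263. LR = 0.57/0.41 = 1.3902.
Prior odds = 0.3263/1.3902 = 0.2347, so P(H) = 0.2347/(1+0.2347) ≈ 0.19.

P(H) = 0.19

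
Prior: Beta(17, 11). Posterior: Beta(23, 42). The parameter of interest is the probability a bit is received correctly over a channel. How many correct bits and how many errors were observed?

Under Beta–binomial conjugacy the posterior parameters are (α+s, β+f).
So s = 23 − 17 = 6 and f = 42 − 11 = 31.

6 correct bits and 31 errors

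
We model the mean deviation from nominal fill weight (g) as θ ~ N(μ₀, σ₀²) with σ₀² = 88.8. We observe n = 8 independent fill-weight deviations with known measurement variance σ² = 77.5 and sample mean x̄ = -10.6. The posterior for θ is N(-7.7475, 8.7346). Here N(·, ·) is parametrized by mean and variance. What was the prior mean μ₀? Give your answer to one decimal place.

μ₀ = 18.4

With known observation variance, the Normal–Normal posterior has precision τ_n = τ₀ + n/σ² and mean μ_n = (τ₀μ₀ + (n/σ²)x̄)/τ_n.
Here τ₀ = 1/88.8 = 0.011261 and τ_data = 8/77.5 = 0.103226, so τ_n = 0.114487.
Rearranging for μ₀: μ₀ = (μ_n·τ_n − τ_data·x̄)/τ₀ = (-7.7475·0.114487 − 0.103226·-10.6) / 0.011261 = 0.207208/0.011261 ≈ 18.4.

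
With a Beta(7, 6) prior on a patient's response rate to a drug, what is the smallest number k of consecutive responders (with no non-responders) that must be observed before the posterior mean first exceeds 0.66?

k = 5

After k responders and 0 non-responders the posterior is Beta(7+k, 6), with mean (7+k)/(7+6+k).
Set (7+k)/(13+k) > 0.66 and solve: k > (0.66·13 − 7)/(1 − 0.66) = 4.647.
The smallest integer exceeding 4.647 is 5, and checking k=5: (12)/(18) = 0.6667 > 0.66.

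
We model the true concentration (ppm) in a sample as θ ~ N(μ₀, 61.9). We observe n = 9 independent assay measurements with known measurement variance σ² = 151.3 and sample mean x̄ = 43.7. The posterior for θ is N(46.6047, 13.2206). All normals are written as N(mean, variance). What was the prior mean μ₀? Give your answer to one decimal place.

μ₀ = 57.3

The posterior mean is a precision-weighted average: μ_n = (τ₀μ₀ + τ_data·x̄)/(τ₀+τ_data), with τ₀=1/σ₀² and τ_data=n/σ².
Here τ₀ = 1/61.9 = 0.016155 and τ_data = 9/151.3 = 0.059484, so τ_n = 0.075639.
Rearranging for μ₀: μ₀ = (μ_n·τ_n − τ_data·x̄)/τ₀ = (46.6047·0.075639 − 0.059484·43.7) / 0.016155 = 0.925682/0.016155 ≈ 57.3.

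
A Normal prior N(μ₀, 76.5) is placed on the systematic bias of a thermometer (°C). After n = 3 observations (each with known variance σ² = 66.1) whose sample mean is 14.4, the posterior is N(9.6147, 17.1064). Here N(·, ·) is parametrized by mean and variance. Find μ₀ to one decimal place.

The posterior mean is a precision-weighted average: μ_n = (τ₀μ₀ + τ_data·x̄)/(τ₀+τ_data), with τ₀=1/σ₀² and τ_data=n/σ².
Here τ₀ = 1/76.5 = 0.013072 and τ_data = 3/66.1 = 0.045386, so τ_n = 0.058458.
Rearranging for μ₀: μ₀ = (μ_n·τ_n − τ_data·x̄)/τ₀ = (9.6147·0.058458 − 0.045386·14.4) / 0.013072 = -0.091502/0.013072 ≈ -7.0.

μ₀ = -7.0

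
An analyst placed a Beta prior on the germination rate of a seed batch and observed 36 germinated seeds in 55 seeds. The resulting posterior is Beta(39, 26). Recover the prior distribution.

Beta(3, 7)

Beta is conjugate to the binomial likelihood: posterior = Beta(α+s, β+f).
So α = 39 − 36 = 3 and β = 26 − 19 = 7.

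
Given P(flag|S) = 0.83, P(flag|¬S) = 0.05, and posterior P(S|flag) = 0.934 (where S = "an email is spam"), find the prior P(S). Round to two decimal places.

P(S) = 0.46

Bayes' rule in odds form gives O(S|E) = O(S)·[P(E|S)/P(E|¬S)], hence O(S) = O(S|E)/LR.
Posterior odds = 0.934/(1−0.934) = 14.1515. LR = 0.83/0.05 = 16.6000.
Prior odds = 14.1515/16.6000 = 0.8525, so P(S) = 0.8525/(1+0.8525) ≈ 0.46.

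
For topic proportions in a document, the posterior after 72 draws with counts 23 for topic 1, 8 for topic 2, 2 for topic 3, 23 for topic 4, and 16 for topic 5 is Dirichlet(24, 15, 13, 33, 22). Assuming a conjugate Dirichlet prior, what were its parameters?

For a Dirichlet(α) prior with multinomial counts c, the posterior is Dirichlet(α + c) componentwise.
Subtract each count from the matching posterior parameter: 24−23=1, 15−8=7, 13−2=11, 33−23=10, 22−16=6.

Dirichlet(1, 7, 11, 10, 6)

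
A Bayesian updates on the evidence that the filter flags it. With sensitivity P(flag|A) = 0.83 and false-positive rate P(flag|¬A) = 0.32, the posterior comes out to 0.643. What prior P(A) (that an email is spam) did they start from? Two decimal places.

P(A) = 0.41

In odds form, posterior odds = prior odds × likelihood ratio, so prior odds = posterior odds ÷ LR.
Posterior odds = 0.643/(1−0.643) = 1.8011. LR = 0.83/0.32 = 2.5938.
Prior odds = 1.8011/2.5938 = 0.6944, so P(A) = 0.6944/(1+0.6944) ≈ 0.41.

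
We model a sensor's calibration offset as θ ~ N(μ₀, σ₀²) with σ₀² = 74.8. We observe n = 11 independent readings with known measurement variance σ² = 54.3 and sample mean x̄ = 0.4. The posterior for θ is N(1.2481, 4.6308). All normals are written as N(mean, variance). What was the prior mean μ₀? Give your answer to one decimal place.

The posterior mean is a precision-weighted average: μ_n = (τ₀μ₀ + τ_data·x̄)/(τ₀+τ_data), with τ₀=1/σ₀² and τ_data=n/σ².
Here τ₀ = 1/74.8 = 0.013369 and τ_data = 11/54.3 = 0.202578, so τ_n = 0.215947.
Rearranging for μ₀: μ₀ = (μ_n·τ_n − τ_data·x̄)/τ₀ = (1.2481·0.215947 − 0.202578·0.4) / 0.013369 = 0.188492/0.013369 ≈ 14.1.

μ₀ = 14.1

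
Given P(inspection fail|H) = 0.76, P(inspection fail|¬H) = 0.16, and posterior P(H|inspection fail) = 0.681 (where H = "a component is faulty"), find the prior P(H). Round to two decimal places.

P(H) = 0.31

Bayes' rule in odds form gives O(H|E) = O(H)·[P(E|H)/P(E|¬H)], hence O(H) = O(H|E)/LR.
Posterior odds = 0.681/(1−0.681) = 2.1348. LR = 0.76/0.16 = 4.7500.
Prior odds = 2.1348/4.7500 = 0.4494, so P(H) = 0.4494/(1+0.4494) ≈ 0.31.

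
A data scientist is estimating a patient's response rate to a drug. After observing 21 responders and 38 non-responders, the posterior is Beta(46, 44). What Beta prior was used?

A Beta(a, b) prior with s successes and f failures in binomial data gives a Beta(a+s, b+f) posterior.
So a = 46 − 21 = 25 and b = 44 − 38 = 6.

Beta(25, 6)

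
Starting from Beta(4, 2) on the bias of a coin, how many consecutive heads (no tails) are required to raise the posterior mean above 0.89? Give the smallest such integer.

k = 13

After k heads and 0 tails the posterior is Beta(4+k, 2), with mean (4+k)/(4+2+k).
Set (4+k)/(6+k) > 0.89 and solve: k > (0.89·6 − 4)/(1 − 0.89) = 12.182.
The smallest integer exceeding 12.182 is 13.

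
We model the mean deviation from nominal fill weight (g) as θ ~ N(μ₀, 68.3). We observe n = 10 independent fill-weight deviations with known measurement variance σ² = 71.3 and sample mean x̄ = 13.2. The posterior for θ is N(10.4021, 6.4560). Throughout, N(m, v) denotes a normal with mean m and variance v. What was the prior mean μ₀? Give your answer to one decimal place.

With known observation variance, the Normal–Normal posterior has precision τ_n = τ₀ + n/σ² and mean μ_n = (τ₀μ₀ + (n/σ²)x̄)/τ_n.
Here τ₀ = 1/68.3 = 0.014641 and τ_data = 10/71.3 = 0.140252, so τ_n = 0.154893.
Rearranging for μ₀: μ₀ = (μ_n·τ_n − τ_data·x̄)/τ₀ = (10.4021·0.154893 − 0.140252·13.2) / 0.014641 = -0.240114/0.014641 ≈ -16.4.

μ₀ = -16.4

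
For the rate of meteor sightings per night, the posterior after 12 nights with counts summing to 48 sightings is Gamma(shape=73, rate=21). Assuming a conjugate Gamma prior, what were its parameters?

Gamma(shape=25, rate=9)

Gamma–Poisson conjugacy: posterior shape = α + Σxᵢ, posterior rate = β + n.
So α = 73 − 48 = 25 and β = 21 − 12 = 9.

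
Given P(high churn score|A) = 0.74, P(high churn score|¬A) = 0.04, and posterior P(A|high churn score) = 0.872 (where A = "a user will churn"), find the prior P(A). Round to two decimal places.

P(A) = 0.27

In odds form, posterior odds = prior odds × likelihood ratio, so prior odds = posterior odds ÷ LR.
Posterior odds = 0.872/(1−0.872) = 6.8125. LR = 0.74/0.04 = 18.5000.
Prior odds = 6.8125/18.5000 = 0.3682, so P(A) = 0.3682/(1+0.3682) ≈ 0.27.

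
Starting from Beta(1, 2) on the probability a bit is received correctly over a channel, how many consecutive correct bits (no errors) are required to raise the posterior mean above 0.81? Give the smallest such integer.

k = 8

After k correct bits and 0 errors the posterior is Beta(1+k, 2), with mean (1+k)/(1+2+k).
Set (1+k)/(3+k) > 0.81 and solve: k > (0.81·3 − 1)/(1 − 0.81) = 7.526.
The smallest integer exceeding 7.526 is 8, and checking k=8: (9)/(11) = 0.8182 > 0.81.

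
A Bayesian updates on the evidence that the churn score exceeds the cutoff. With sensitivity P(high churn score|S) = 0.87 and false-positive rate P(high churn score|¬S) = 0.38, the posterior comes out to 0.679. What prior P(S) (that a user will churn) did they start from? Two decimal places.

Bayes' rule in odds form gives O(S|E) = O(S)·[P(E|S)/P(E|¬S)], hence O(S) = O(S|E)/LR.
Posterior odds = 0.679/(1−0.679) = 2.1153. LR = 0.87/0.38 = 2.2895.
Prior odds = 2.1153/2.2895 = 0.9239, so P(S) = 0.9239/(1+0.9239) ≈ 0.48.

P(S) = 0.48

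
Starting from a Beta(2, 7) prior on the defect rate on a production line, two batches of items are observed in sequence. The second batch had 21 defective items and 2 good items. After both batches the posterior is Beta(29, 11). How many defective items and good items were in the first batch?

6 defective items and 2 good items

Because Beta–binomial updating is additive in the counts, the combined data contributed (α_post−α_prior, β_post−β_prior) successes and failures.
Total across both batches: 29−2=27 defective items, 11−7=4 good items.
Subtract the second batch: 27−21=6 defective items and 4−2=2 good items.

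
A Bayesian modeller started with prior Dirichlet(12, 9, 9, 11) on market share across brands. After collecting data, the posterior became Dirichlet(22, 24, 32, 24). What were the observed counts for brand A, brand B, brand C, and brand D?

For a Dirichlet(α) prior with multinomial counts c, the posterior is Dirichlet(α + c) componentwise.
Counts are posterior − prior componentwise: 22−12=10, 24−9=15, 32−9=23, 24−11=13.

counts (10, 15, 23, 13)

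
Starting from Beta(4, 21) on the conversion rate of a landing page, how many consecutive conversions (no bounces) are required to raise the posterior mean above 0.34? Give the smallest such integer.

k = 7

After k conversions and 0 bounces the posterior is Beta(4+k, 21), with mean (4+k)/(4+21+k).
Set (4+k)/(25+k) > 0.34 and solve: k > (0.34·25 − 4)/(1 − 0.34) = 6.818.
The smallest integer exceeding 6.818 is 7.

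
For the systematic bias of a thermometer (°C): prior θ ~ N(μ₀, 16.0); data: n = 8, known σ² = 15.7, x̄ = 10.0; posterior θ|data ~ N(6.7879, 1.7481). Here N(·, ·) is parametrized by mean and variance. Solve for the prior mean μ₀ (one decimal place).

μ₀ = -19.4

With known observation variance, the Normal–Normal posterior has precision τ_n = τ₀ + n/σ² and mean μ_n = (τ₀μ₀ + (n/σ²)x̄)/τ_n.
Here τ₀ = 1/16.0 = 0.062500 and τ_data = 8/15.7 = 0.509554, so τ_n = 0.572054.
Rearranging for μ₀: μ₀ = (μ_n·τ_n − τ_data·x̄)/τ₀ = (6.7879·0.572054 − 0.509554·10.0) / 0.062500 = -1.212495/0.062500 ≈ -19.4.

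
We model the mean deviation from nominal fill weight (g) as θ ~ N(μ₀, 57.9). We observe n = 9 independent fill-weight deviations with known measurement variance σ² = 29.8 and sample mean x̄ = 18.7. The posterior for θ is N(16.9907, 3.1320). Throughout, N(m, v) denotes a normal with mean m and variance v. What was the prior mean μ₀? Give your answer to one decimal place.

The posterior mean is a precision-weighted average: μ_n = (τ₀μ₀ + τ_data·x̄)/(τ₀+τ_data), with τ₀=1/σ₀² and τ_data=n/σ².
Here τ₀ = 1/57.9 = 0.017271 and τ_data = 9/29.8 = 0.302013, so τ_n = 0.319284.
Rearranging for μ₀: μ₀ = (μ_n·τ_n − τ_data·x̄)/τ₀ = (16.9907·0.319284 − 0.302013·18.7) / 0.017271 = -0.222784/0.017271 ≈ -12.9.

μ₀ = -12.9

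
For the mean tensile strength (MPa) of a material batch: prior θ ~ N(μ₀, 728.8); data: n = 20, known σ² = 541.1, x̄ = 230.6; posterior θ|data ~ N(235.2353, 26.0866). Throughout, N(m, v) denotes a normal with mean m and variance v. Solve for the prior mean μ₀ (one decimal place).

μ₀ = 360.1

The posterior mean is a precision-weighted average: μ_n = (τ₀μ₀ + τ_data·x̄)/(τ₀+τ_data), with τ₀=1/σ₀² and τ_data=n/σ².
Here τ₀ = 1/728.8 = 0.001372 and τ_data = 20/541.1 = 0.036962, so τ_n = 0.038334.
Rearranging for μ₀: μ₀ = (μ_n·τ_n − τ_data·x̄)/τ₀ = (235.2353·0.038334 − 0.036962·230.6) / 0.001372 = 0.494073/0.001372 ≈ 360.1.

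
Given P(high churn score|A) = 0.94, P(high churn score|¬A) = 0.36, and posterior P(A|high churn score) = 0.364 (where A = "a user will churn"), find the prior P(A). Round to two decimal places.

In odds form, posterior odds = prior odds × likelihood ratio, so prior odds = posterior odds ÷ LR.
Posterior odds = 0.364/(1−0.364) = 0.5723. LR = 0.94/0.36 = 2.6111.
Prior odds = 0.5723/2.6111 = 0.2192, so P(A) = 0.2192/(1+0.2192) ≈ 0.18.

P(A) = 0.18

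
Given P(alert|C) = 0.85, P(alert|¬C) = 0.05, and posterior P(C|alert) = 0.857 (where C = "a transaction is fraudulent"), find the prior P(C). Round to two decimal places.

P(C) = 0.26

Bayes' rule in odds form gives O(C|E) = O(C)·[P(E|C)/P(E|¬C)], hence O(C) = O(C|E)/LR.
Posterior odds = 0.857/(1−0.857) = 5.9930. LR = 0.85/0.05 = 17.0000.
Prior odds = 5.9930/17.0000 = 0.3525, so P(C) = 0.3525/(1+0.3525) ≈ 0.26.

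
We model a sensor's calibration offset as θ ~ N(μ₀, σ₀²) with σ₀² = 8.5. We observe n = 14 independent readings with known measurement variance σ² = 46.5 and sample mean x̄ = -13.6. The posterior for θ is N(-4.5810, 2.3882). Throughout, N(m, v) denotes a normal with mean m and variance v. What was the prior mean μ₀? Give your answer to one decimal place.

μ₀ = 18.5

With known observation variance, the Normal–Normal posterior has precision τ_n = τ₀ + n/σ² and mean μ_n = (τ₀μ₀ + (n/σ²)x̄)/τ_n.
Here τ₀ = 1/8.5 = 0.117647 and τ_data = 14/46.5 = 0.301075, so τ_n = 0.418722.
Rearranging for μ₀: μ₀ = (μ_n·τ_n − τ_data·x̄)/τ₀ = (-4.5810·0.418722 − 0.301075·-13.6) / 0.117647 = 2.176455/0.117647 ≈ 18.5.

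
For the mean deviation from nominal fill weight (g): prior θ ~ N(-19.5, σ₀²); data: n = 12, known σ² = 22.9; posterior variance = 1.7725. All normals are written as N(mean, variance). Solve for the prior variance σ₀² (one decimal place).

Posterior precision equals prior precision plus data precision: 1/σ_n² = 1/σ₀² + n/σ².
So 1/σ₀² = 1/1.7725 − 12/22.9 = 0.564175 − 0.524017 = 0.040158.
Hence σ₀² = 1/0.040158 ≈ 24.9.

σ₀² = 24.9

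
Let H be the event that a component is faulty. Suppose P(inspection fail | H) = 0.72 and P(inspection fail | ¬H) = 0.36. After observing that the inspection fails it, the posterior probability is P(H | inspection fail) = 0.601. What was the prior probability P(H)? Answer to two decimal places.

In odds form, posterior odds = prior odds × likelihood ratio, so prior odds = posterior odds ÷ LR.
Posterior odds = 0.601/(1−0.601) = 1.5063. LR = 0.72/0.36 = 2.0000.
Prior odds = 1.5063/2.0000 = 0.7531, so P(H) = 0.7531/(1+0.7531) ≈ 0.43.

P(H) = 0.43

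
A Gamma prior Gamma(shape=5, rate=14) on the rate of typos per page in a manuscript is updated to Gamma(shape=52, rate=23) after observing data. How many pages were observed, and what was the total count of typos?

n = 9 pages with total 47 typos

Gamma–Poisson conjugacy: posterior shape = α + Σxᵢ, posterior rate = β + n.
Matching: Σxᵢ = 52 − 5 = 47 and n = 23 − 14 = 9.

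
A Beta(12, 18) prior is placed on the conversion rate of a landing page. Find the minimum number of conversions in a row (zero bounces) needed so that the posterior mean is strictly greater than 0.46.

k = 4

After k conversions and 0 bounces the posterior is Beta(12+k, 18), with mean (12+k)/(12+18+k).
Set (12+k)/(30+k) > 0.46 and solve: k > (0.46·30 − 12)/(1 − 0.46) = 3.333.
The smallest integer exceeding 3.333 is 4.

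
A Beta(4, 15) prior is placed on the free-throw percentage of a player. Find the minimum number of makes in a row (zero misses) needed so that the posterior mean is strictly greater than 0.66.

k = 26

After k makes and 0 misses the posterior is Beta(4+k, 15), with mean (4+k)/(4+15+k).
Set (4+k)/(19+k) > 0.66 and solve: k > (0.66·19 − 4)/(1 − 0.66) = 25.118.
The smallest integer exceeding 25.118 is 26, and checking k=26: (30)/(45) = 0.6667 > 0.66.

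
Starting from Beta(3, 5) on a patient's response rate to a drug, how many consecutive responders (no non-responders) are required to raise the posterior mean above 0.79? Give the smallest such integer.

After k responders and 0 non-responders the posterior is Beta(3+k, 5), with mean (3+k)/(3+5+k).
Set (3+k)/(8+k) > 0.79 and solve: k > (0.79·8 − 3)/(1 − 0.79) = 15.810.
The smallest integer exceeding 15.810 is 16, and checking k=16: (19)/(24) = 0.7917 > 0.79.

k = 16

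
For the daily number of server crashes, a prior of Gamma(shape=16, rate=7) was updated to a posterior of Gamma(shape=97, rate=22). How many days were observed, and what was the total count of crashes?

n = 15 days with total 81 crashes

A Gamma(α, β) prior (rate parametrization) on a Poisson rate with n observations summing to S gives posterior Gamma(α+S, β+n).
Matching: Σxᵢ = 97 − 16 = 81 and n = 22 − 7 = 15.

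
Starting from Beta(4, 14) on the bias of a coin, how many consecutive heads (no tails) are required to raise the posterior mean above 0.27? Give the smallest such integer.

After k heads and 0 tails the posterior is Beta(4+k, 14), with mean (4+k)/(4+14+k).
Set (4+k)/(18+k) > 0.27 and solve: k > (0.27·18 − 4)/(1 − 0.27) = 1.178.
The smallest integer exceeding 1.178 is 2.

k = 2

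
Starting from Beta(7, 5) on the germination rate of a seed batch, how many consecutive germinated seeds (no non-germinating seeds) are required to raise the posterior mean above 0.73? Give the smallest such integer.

k = 7

After k germinated seeds and 0 non-germinating seeds the posterior is Beta(7+k, 5), with mean (7+k)/(7+5+k).
Set (7+k)/(12+k) > 0.73 and solve: k > (0.73·12 − 7)/(1 − 0.73) = 6.519.
The smallest integer exceeding 6.519 is 7, and checking k=7: (14)/(19) = 0.7368 > 0.73.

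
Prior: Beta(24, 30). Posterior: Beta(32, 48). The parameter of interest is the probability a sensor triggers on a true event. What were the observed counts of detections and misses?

Under Beta–binomial conjugacy the posterior parameters are (α+s, β+f).
Match parameters: s=32−24=8, f=48−30=18.

8 detections and 18 misses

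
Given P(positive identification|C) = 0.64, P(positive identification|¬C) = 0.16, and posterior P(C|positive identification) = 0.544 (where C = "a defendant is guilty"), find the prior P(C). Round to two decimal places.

P(C) = 0.23

In odds form, posterior odds = prior odds × likelihood ratio, so prior odds = posterior odds ÷ LR.
Posterior odds = 0.544/(1−0.544) = 1.1930. LR = 0.64/0.16 = 4.0000.
Prior odds = 1.1930/4.0000 = 0.2983, so P(C) = 0.2983/(1+0.2983) ≈ 0.23.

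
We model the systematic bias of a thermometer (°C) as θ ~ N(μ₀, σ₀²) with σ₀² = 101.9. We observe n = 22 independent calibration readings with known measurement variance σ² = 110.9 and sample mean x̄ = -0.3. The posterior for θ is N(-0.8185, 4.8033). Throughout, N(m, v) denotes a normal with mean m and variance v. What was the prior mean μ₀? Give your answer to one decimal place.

μ₀ = -11.3

The posterior mean is a precision-weighted average: μ_n = (τ₀μ₀ + τ_data·x̄)/(τ₀+τ_data), with τ₀=1/σ₀² and τ_data=n/σ².
Here τ₀ = 1/101.9 = 0.009814 and τ_data = 22/110.9 = 0.198377, so τ_n = 0.208191.
Rearranging for μ₀: μ₀ = (μ_n·τ_n − τ_data·x̄)/τ₀ = (-0.8185·0.208191 − 0.198377·-0.3) / 0.009814 = -0.110891/0.009814 ≈ -11.3.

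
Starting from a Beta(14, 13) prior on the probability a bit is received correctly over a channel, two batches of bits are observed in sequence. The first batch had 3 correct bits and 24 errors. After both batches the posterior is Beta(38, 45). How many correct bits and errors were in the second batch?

21 correct bits and 8 errors

Sequential conjugate updates are equivalent to a single update on the pooled data, so total successes = posterior α − prior α and total failures = posterior β − prior β.
Total across both batches: 38−14=24 correct bits, 45−13=32 errors.
Subtract the first batch: 24−3=21 correct bits and 32−24=8 errors.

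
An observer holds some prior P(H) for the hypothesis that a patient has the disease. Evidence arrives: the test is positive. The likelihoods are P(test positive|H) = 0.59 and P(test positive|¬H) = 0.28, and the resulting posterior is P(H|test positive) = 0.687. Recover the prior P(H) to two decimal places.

In odds form, posterior odds = prior odds × likelihood ratio, so prior odds = posterior odds ÷ LR.
Posterior odds = 0.687/(1−0.687) = 2.1949. LR = 0.59/0.28 = 2.1071.
Prior odds = 2.1949/2.1071 = 1.0417, so P(H) = 1.0417/(1+1.0417) ≈ 0.51.

P(H) = 0.51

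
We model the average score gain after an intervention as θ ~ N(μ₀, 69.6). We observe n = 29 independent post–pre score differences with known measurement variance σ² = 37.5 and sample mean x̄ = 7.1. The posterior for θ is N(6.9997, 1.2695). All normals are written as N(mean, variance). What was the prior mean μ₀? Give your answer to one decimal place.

The posterior mean is a precision-weighted average: μ_n = (τ₀μ₀ + τ_data·x̄)/(τ₀+τ_data), with τ₀=1/σ₀² and τ_data=n/σ².
Here τ₀ = 1/69.6 = 0.014368 and τ_data = 29/37.5 = 0.773333, so τ_n = 0.787701.
Rearranging for μ₀: μ₀ = (μ_n·τ_n − τ_data·x̄)/τ₀ = (6.9997·0.787701 − 0.773333·7.1) / 0.014368 = 0.023006/0.014368 ≈ 1.6.

μ₀ = 1.6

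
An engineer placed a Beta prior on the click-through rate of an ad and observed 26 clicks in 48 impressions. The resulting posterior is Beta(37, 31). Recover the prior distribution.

A Beta(a, b) prior with s successes and f failures in binomial data gives a Beta(a+s, b+f) posterior.
So a = 37 − 26 = 11 and b = 31 − 22 = 9.

Beta(11, 9)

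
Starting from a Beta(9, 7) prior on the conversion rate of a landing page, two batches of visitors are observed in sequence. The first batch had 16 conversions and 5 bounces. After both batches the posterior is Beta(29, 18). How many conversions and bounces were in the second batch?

Sequential conjugate updates are equivalent to a single update on the pooled data, so total successes = posterior α − prior α and total failures = posterior β − prior β.
Total across both batches: 29−9=20 conversions, 18−7=11 bounces.
Subtract the first batch: 20−16=4 conversions and 11−5=6 bounces.

4 conversions and 6 bounces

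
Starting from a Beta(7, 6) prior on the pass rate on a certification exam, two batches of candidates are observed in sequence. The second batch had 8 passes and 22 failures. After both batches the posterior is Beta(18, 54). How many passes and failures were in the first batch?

3 passes and 26 failures

Because Beta–binomial updating is additive in the counts, the combined data contributed (α_post−α_prior, β_post−β_prior) successes and failures.
Total across both batches: 18−7=11 passes, 54−6=48 failures.
Subtract the second batch: 11−8=3 passes and 48−22=26 failures.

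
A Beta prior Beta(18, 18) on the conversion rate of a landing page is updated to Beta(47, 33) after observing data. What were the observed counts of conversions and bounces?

29 conversions and 15 bounces

A Beta(α, β) prior with s successes and f failures in binomial data gives a Beta(α+s, β+f) posterior.
So s = 47 − 18 = 29 and f = 33 − 18 = 15.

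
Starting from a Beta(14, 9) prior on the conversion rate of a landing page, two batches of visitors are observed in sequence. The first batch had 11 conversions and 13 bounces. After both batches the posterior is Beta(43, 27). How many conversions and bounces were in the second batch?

Sequential conjugate updates are equivalent to a single update on the pooled data, so total successes = posterior α − prior α and total failures = posterior β − prior β.
Total across both batches: 43−14=29 conversions, 27−9=18 bounces.
Subtract the first batch: 29−11=18 conversions and 18−13=5 bounces.

18 conversions and 5 bounces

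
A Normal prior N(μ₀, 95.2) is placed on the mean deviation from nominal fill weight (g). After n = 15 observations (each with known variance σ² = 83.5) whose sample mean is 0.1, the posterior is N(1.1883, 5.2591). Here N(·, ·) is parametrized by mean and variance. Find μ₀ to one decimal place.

The posterior mean is a precision-weighted average: μ_n = (τ₀μ₀ + τ_data·x̄)/(τ₀+τ_data), with τ₀=1/σ₀² and τ_data=n/σ².
Here τ₀ = 1/95.2 = 0.010504 and τ_data = 15/83.5 = 0.179641, so τ_n = 0.190145.
Rearranging for μ₀: μ₀ = (μ_n·τ_n − τ_data·x̄)/τ₀ = (1.1883·0.190145 − 0.179641·0.1) / 0.010504 = 0.207985/0.010504 ≈ 19.8.

μ₀ = 19.8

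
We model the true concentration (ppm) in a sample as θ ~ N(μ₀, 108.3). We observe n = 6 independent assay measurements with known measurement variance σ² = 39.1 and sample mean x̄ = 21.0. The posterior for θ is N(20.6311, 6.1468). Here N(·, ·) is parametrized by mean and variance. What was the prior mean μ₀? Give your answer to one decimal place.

μ₀ = 14.5

With known observation variance, the Normal–Normal posterior has precision τ_n = τ₀ + n/σ² and mean μ_n = (τ₀μ₀ + (n/σ²)x̄)/τ_n.
Here τ₀ = 1/108.3 = 0.009234 and τ_data = 6/39.1 = 0.153453, so τ_n = 0.162687.
Rearranging for μ₀: μ₀ = (μ_n·τ_n − τ_data·x̄)/τ₀ = (20.6311·0.162687 − 0.153453·21.0) / 0.009234 = 0.133899/0.009234 ≈ 14.5.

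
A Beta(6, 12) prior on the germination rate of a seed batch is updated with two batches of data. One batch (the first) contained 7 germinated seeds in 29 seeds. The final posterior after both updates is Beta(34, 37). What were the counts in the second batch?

Sequential conjugate updates are equivalent to a single update on the pooled data, so total successes = posterior α − prior α and total failures = posterior β − prior β.
Total across both batches: 34−6=28 germinated seeds, 37−12=25 non-germinating seeds.
Subtract the first batch: 28−7=21 germinated seeds and 25−22=3 non-germinating seeds.

21 germinated seeds and 3 non-germinating seeds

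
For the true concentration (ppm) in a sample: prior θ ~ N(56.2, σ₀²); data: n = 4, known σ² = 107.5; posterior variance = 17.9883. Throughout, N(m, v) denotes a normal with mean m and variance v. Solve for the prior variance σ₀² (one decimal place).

σ₀² = 54.4

For the Normal–Normal model with known σ², precisions add: τ_n = τ₀ + n/σ².
So 1/σ₀² = 1/17.9883 − 4/107.5 = 0.055592 − 0.037209 = 0.018383.
Hence σ₀² = 1/0.018383 ≈ 54.4.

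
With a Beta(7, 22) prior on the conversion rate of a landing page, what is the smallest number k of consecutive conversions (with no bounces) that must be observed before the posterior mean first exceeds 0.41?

After k conversions and 0 bounces the posterior is Beta(7+k, 22), with mean (7+k)/(7+22+k).
Set (7+k)/(29+k) > 0.41 and solve: k > (0.41·29 − 7)/(1 − 0.41) = 8.288.
The smallest integer exceeding 8.288 is 9.

k = 9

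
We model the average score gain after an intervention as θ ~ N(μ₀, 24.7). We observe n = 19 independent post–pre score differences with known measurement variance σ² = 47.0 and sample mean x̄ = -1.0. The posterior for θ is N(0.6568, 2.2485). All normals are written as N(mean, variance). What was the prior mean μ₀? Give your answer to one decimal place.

μ₀ = 17.2

The posterior mean is a precision-weighted average: μ_n = (τ₀μ₀ + τ_data·x̄)/(τ₀+τ_data), with τ₀=1/σ₀² and τ_data=n/σ².
Here τ₀ = 1/24.7 = 0.040486 and τ_data = 19/47.0 = 0.404255, so τ_n = 0.444741.
Rearranging for μ₀: μ₀ = (μ_n·τ_n − τ_data·x̄)/τ₀ = (0.6568·0.444741 − 0.404255·-1.0) / 0.040486 = 0.696361/0.040486 ≈ 17.2.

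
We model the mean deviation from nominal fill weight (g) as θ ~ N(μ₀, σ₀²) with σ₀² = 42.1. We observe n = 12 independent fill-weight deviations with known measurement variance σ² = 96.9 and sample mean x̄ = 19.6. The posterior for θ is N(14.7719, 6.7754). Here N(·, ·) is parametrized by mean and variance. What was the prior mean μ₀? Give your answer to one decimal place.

μ₀ = -10.4

The posterior mean is a precision-weighted average: μ_n = (τ₀μ₀ + τ_data·x̄)/(τ₀+τ_data), with τ₀=1/σ₀² and τ_data=n/σ².
Here τ₀ = 1/42.1 = 0.023753 and τ_data = 12/96.9 = 0.123839, so τ_n = 0.147592.
Rearranging for μ₀: μ₀ = (μ_n·τ_n − τ_data·x̄)/τ₀ = (14.7719·0.147592 − 0.123839·19.6) / 0.023753 = -0.247030/0.023753 ≈ -10.4.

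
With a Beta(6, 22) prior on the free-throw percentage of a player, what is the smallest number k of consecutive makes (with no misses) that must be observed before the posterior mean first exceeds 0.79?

k = 77

After k makes and 0 misses the posterior is Beta(6+k, 22), with mean (6+k)/(6+22+k).
Set (6+k)/(28+k) > 0.79 and solve: k > (0.79·28 − 6)/(1 − 0.79) = 76.762.
The smallest integer exceeding 76.762 is 77.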